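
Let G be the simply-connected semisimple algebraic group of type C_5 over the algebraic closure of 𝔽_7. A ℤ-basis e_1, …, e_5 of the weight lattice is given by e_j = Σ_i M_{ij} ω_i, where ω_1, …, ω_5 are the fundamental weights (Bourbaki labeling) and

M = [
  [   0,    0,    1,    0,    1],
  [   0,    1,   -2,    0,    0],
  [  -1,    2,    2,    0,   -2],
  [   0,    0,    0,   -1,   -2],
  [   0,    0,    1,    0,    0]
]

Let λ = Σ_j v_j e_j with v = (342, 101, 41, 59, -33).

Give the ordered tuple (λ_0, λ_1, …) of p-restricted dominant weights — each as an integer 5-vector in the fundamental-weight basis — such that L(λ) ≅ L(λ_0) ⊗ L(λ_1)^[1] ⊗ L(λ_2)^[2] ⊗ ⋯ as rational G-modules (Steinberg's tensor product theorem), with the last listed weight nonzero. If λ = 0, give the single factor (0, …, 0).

((1, 5, 1, 0, 6), (1, 2, 1, 1, 5))

Compute c_i = Σ_j M_{ij} v_j with v = (342, 101, 41, 59, -33):
  c_1 = 0·342 + 0·101 + 1·41 + 0·59 + (1)·(-33) = 8
  c_2 = 0·342 + 1·101 + (-2)·(41) + 0·59 + (0)·(-33) = 19
  c_3 = (-1)·(342) + 2·101 + 2·41 + 0·59 + (-2)·(-33) = 8
  c_4 = 0·342 + 0·101 + 0·41 + (-1)·(59) + (-2)·(-33) = 7
  c_5 = 0·342 + 0·101 + 1·41 + 0·59 + (0)·(-33) = 41
Writing each c_i in base p = 7:
  c_1 = 8 = 1·7^0 + 1·7^1
  c_2 = 19 = 5·7^0 + 2·7^1
  c_3 = 8 = 1·7^0 + 1·7^1
  c_4 = 7 = 0·7^0 + 1·7^1
  c_5 = 41 = 6·7^0 + 5·7^1
λ_0 = (1, 5, 1, 0, 6)
λ_1 = (1, 2, 1, 1, 5)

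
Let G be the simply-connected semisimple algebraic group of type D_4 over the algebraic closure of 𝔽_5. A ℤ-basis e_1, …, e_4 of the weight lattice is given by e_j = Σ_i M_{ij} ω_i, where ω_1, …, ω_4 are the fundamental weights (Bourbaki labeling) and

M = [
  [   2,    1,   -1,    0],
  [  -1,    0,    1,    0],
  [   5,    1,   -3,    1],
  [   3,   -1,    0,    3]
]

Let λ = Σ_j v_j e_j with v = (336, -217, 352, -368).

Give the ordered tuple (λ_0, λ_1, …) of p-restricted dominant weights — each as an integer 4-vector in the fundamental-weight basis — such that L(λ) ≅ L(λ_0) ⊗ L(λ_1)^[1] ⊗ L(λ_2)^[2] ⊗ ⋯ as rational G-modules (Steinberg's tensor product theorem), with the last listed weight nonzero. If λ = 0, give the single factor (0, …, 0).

Compute c_i = Σ_j M_{ij} v_j with v = (336, -217, 352, -368):
  c_1 = (2)·(336) + (1)·(-217) + (-1)·(352) + (0)·(-368) = 103
  c_2 = (-1)·(336) + (0)·(-217) + (1)·(352) + (0)·(-368) = 16
  c_3 = (5)·(336) + (1)·(-217) + (-3)·(352) + (1)·(-368) = 39
  c_4 = (3)·(336) + (-1)·(-217) + (0)·(352) + (3)·(-368) = 121
Base-5 expansion of each c_i:
  c_1 = 103 = 3·5^0 + 0·5^1 + 4·5^2
  c_2 = 16 = 1·5^0 + 3·5^1
  c_3 = 39 = 4·5^0 + 2·5^1 + 1·5^2
  c_4 = 121 = 1·5^0 + 4·5^1 + 4·5^2
p-restricted factor λ_0 = (3, 1, 4, 1)
p-restricted factor λ_1 = (0, 3, 2, 4)
p-restricted factor λ_2 = (4, 0, 1, 4)

((3, 1, 4, 1), (0, 3, 2, 4), (4, 0, 1, 4))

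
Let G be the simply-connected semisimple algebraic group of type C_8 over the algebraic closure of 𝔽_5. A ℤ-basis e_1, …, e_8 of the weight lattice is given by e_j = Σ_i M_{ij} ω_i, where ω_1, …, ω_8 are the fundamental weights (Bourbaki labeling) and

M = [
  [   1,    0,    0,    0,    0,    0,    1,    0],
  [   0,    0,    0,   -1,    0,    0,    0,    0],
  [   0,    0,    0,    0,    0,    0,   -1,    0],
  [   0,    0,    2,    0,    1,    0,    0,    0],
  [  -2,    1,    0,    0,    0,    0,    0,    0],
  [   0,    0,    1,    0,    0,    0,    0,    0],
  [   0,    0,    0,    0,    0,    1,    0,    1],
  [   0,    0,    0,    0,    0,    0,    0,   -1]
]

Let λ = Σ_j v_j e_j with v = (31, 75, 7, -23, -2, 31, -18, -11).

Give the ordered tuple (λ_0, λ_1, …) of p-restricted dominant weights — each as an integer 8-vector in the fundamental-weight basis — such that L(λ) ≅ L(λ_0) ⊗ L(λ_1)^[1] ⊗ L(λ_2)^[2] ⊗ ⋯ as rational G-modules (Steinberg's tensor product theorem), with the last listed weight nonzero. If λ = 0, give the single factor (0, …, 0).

Compute c_i = Σ_j M_{ij} v_j with v = (31, 75, 7, -23, -2, 31, -18, -11):
  c_1 = 1*31 + 0*75 + 0*7 + 0*-23 + 0*-2 + 0*31 + 1*-18 + 0*-11 = 13
  c_2 = 0*31 + 0*75 + 0*7 + -1*-23 + 0*-2 + 0*31 + 0*-18 + 0*-11 = 23
  c_3 = 0*31 + 0*75 + 0*7 + 0*-23 + 0*-2 + 0*31 + -1*-18 + 0*-11 = 18
  c_4 = 0*31 + 0*75 + 2*7 + 0*-23 + 1*-2 + 0*31 + 0*-18 + 0*-11 = 12
  c_5 = -2*31 + 1*75 + 0*7 + 0*-23 + 0*-2 + 0*31 + 0*-18 + 0*-11 = 13
  c_6 = 0*31 + 0*75 + 1*7 + 0*-23 + 0*-2 + 0*31 + 0*-18 + 0*-11 = 7
  c_7 = 0*31 + 0*75 + 0*7 + 0*-23 + 0*-2 + 1*31 + 0*-18 + 1*-11 = 20
  c_8 = 0*31 + 0*75 + 0*7 + 0*-23 + 0*-2 + 0*31 + 0*-18 + -1*-11 = 11
Expand coordinatewise in base 5:
  c_1 = 13 = 3·5^0 + 2·5^1
  c_2 = 23 = 3·5^0 + 4·5^1
  c_3 = 18 = 3·5^0 + 3·5^1
  c_4 = 12 = 2·5^0 + 2·5^1
  c_5 = 13 = 3·5^0 + 2·5^1
  c_6 = 7 = 2·5^0 + 1·5^1
  c_7 = 20 = 0·5^0 + 4·5^1
  c_8 = 11 = 1·5^0 + 2·5^1
λ_0 = (3, 3, 3, 2, 3, 2, 0, 1)
λ_1 = (2, 4, 3, 2, 2, 1, 4, 2)

((3, 3, 3, 2, 3, 2, 0, 1), (2, 4, 3, 2, 2, 1, 4, 2))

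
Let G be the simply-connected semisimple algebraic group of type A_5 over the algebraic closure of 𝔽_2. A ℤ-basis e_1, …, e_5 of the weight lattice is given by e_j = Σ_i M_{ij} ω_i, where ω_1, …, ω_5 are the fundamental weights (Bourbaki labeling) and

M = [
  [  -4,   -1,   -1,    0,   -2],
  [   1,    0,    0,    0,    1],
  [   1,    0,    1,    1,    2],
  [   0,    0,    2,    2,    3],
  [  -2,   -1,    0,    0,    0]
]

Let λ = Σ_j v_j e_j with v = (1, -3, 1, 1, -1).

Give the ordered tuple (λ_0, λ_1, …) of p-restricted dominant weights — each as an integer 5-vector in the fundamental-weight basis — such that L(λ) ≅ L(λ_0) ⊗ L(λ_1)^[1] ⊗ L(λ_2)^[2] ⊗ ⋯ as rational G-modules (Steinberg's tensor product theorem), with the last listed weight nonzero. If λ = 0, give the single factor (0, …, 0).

ω-coordinates c = M·v, v = (1, -3, 1, 1, -1):
  c_1 = -4*1 + -1*-3 + -1*1 + 0*1 + -2*-1 = 0
  c_2 = 1*1 + 0*-3 + 0*1 + 0*1 + 1*-1 = 0
  c_3 = 1*1 + 0*-3 + 1*1 + 1*1 + 2*-1 = 1
  c_4 = 0*1 + 0*-3 + 2*1 + 2*1 + 3*-1 = 1
  c_5 = -2*1 + -1*-3 + 0*1 + 0*1 + 0*-1 = 1
p = 2; digits c_i = Σ_j d_{ij}·2^j, 0 ≤ d_{ij} < 2:
  c_1 = 0
  c_2 = 0
  c_3 = 1 = 1·2^0
  c_4 = 1 = 1·2^0
  c_5 = 1 = 1·2^0
p-restricted factor λ_0 = (0, 0, 1, 1, 1)

((0, 0, 1, 1, 1),)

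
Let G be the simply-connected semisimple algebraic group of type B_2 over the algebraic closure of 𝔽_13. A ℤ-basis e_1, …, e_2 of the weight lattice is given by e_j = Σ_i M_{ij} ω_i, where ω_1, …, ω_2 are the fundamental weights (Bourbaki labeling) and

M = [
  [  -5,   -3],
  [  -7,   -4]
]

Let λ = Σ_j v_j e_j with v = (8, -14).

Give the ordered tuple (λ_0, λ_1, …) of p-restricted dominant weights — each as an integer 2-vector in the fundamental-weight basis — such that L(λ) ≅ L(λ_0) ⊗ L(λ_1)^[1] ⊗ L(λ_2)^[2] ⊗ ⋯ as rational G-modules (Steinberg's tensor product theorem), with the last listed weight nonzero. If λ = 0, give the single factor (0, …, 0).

Change of basis e → ω: c = M·v where v = (8, -14):
  c_1 = (-5)·(8) + (-3)·(-14) = 2
  c_2 = (-7)·(8) + (-4)·(-14) = 0
p = 13; digits c_i = Σ_j d_{ij}·13^j, 0 ≤ d_{ij} < 13:
  c_1 = 2 = 2·13^0
  c_2 = 0
Factor λ_0 = (2, 0)

((2, 0),)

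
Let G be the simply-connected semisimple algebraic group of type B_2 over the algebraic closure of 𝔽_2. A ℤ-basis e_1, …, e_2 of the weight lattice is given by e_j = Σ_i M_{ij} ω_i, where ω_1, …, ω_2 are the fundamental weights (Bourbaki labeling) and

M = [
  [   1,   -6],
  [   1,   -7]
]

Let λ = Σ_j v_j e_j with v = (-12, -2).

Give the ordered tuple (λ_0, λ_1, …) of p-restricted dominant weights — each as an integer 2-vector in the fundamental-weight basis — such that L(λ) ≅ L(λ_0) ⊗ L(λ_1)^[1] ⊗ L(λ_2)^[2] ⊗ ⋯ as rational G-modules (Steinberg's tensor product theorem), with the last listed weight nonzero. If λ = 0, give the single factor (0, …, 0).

((0, 0), (0, 1))

In the fundamental-weight basis, λ has coordinates c = M·v (v = (-12, -2)):
  c_1 = (1)·(-12) + (-6)·(-2) = 0
  c_2 = (1)·(-12) + (-7)·(-2) = 2
p = 2; digits c_i = Σ_j d_{ij}·2^j, 0 ≤ d_{ij} < 2:
  c_1 = 0
  c_2 = 2 = 0·2^0 + 1·2^1
p-restricted factor λ_0 = (0, 0)
p-restricted factor λ_1 = (0, 1)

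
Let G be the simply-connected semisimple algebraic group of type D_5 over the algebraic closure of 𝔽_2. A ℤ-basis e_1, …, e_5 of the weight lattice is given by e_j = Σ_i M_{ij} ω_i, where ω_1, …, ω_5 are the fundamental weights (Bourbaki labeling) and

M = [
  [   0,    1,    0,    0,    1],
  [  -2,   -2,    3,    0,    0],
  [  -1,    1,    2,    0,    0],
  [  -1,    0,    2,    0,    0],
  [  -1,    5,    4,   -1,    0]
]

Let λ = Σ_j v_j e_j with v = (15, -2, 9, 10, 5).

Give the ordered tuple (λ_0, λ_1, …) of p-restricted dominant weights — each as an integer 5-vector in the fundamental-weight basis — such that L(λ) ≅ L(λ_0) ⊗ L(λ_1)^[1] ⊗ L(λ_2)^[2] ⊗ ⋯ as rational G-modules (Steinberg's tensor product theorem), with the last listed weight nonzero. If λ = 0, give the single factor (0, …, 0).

In the fundamental-weight basis, λ has coordinates c = M·v (v = (15, -2, 9, 10, 5)):
  c_1 = (0)·(15) + (1)·(-2) + (0)·(9) + (0)·(10) + (1)·(5) = 3
  c_2 = (-2)·(15) + (-2)·(-2) + (3)·(9) + (0)·(10) + (0)·(5) = 1
  c_3 = (-1)·(15) + (1)·(-2) + (2)·(9) + (0)·(10) + (0)·(5) = 1
  c_4 = (-1)·(15) + (0)·(-2) + (2)·(9) + (0)·(10) + (0)·(5) = 3
  c_5 = (-1)·(15) + (5)·(-2) + (4)·(9) + (-1)·(10) + (0)·(5) = 1
Base-2 expansion of each c_i:
  c_1 = 3 = 1·2^0 + 1·2^1
  c_2 = 1 = 1·2^0
  c_3 = 1 = 1·2^0
  c_4 = 3 = 1·2^0 + 1·2^1
  c_5 = 1 = 1·2^0
p-restricted factor λ_0 = (1, 1, 1, 1, 1)
p-restricted factor λ_1 = (1, 0, 0, 1, 0)

((1, 1, 1, 1, 1), (1, 0, 0, 1, 0))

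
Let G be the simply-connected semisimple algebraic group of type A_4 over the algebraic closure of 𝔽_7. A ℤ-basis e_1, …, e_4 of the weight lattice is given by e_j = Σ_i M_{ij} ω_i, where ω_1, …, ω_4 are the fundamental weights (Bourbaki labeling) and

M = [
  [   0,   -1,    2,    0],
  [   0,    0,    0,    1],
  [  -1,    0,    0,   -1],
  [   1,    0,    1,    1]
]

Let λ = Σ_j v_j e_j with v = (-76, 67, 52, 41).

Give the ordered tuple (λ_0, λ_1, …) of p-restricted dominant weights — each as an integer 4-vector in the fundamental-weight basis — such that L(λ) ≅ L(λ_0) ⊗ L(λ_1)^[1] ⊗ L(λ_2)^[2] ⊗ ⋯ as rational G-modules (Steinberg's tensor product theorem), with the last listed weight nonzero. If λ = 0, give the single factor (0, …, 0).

Compute c_i = Σ_j M_{ij} v_j with v = (-76, 67, 52, 41):
  c_1 = (0)·(-76) + (-1)·(67) + (2)·(52) + (0)·(41) = 37
  c_2 = (0)·(-76) + (0)·(67) + (0)·(52) + (1)·(41) = 41
  c_3 = (-1)·(-76) + (0)·(67) + (0)·(52) + (-1)·(41) = 35
  c_4 = (1)·(-76) + (0)·(67) + (1)·(52) + (1)·(41) = 17
Expand coordinatewise in base 7:
  c_1 = 37 = 2·7^0 + 5·7^1
  c_2 = 41 = 6·7^0 + 5·7^1
  c_3 = 35 = 0·7^0 + 5·7^1
  c_4 = 17 = 3·7^0 + 2·7^1
Factor λ_0 = (2, 6, 0, 3)
Factor λ_1 = (5, 5, 5, 2)

((2, 6, 0, 3), (5, 5, 5, 2))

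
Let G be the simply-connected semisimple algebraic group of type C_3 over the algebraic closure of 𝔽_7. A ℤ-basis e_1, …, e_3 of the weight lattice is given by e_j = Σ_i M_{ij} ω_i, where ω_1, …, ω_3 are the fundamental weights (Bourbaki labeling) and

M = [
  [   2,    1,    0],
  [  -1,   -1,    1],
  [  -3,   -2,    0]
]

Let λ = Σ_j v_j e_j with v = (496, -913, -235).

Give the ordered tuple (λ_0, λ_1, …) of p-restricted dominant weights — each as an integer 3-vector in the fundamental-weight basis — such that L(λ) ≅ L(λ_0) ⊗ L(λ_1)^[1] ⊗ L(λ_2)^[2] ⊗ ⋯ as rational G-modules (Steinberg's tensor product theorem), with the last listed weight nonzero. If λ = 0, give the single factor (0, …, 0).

Change of basis e → ω: c = M·v where v = (496, -913, -235):
  c_1 = 2*496 + 1*-913 + 0*-235 = 79
  c_2 = -1*496 + -1*-913 + 1*-235 = 182
  c_3 = -3*496 + -2*-913 + 0*-235 = 338
Base-7 expansion of each c_i:
  c_1 = 79 = 2·7^0 + 4·7^1 + 1·7^2
  c_2 = 182 = 0·7^0 + 5·7^1 + 3·7^2
  c_3 = 338 = 2·7^0 + 6·7^1 + 6·7^2
Factor λ_0 = (2, 0, 2)
Factor λ_1 = (4, 5, 6)
Factor λ_2 = (1, 3, 6)

((2, 0, 2), (4, 5, 6), (1, 3, 6))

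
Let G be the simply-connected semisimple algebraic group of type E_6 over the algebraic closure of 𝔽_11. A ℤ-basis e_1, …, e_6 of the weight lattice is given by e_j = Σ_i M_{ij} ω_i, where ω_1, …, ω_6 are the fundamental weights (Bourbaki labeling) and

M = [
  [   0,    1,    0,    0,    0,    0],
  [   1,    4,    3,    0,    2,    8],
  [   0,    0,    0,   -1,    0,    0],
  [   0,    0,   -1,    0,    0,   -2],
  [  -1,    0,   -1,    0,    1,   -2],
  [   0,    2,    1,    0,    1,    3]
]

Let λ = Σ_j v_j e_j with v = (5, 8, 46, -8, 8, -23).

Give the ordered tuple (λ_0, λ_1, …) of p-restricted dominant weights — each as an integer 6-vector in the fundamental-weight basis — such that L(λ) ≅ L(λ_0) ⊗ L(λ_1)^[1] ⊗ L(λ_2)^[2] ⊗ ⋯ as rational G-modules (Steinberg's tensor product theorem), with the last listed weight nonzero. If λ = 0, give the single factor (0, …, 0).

((8, 7, 8, 0, 3, 1),)

ω-coordinates c = M·v, v = (5, 8, 46, -8, 8, -23):
  c_1 = 0·5 + 1·8 + 0·46 + (0)·(-8) + 0·8 + (0)·(-23) = 8
  c_2 = 1·5 + 4·8 + 3·46 + (0)·(-8) + 2·8 + (8)·(-23) = 7
  c_3 = 0·5 + 0·8 + 0·46 + (-1)·(-8) + 0·8 + (0)·(-23) = 8
  c_4 = 0·5 + 0·8 + (-1)·(46) + (0)·(-8) + 0·8 + (-2)·(-23) = 0
  c_5 = (-1)·(5) + 0·8 + (-1)·(46) + (0)·(-8) + 1·8 + (-2)·(-23) = 3
  c_6 = 0·5 + 2·8 + 1·46 + (0)·(-8) + 1·8 + (3)·(-23) = 1
Writing each c_i in base p = 11:
  c_1 = 8 = 8·11^0
  c_2 = 7 = 7·11^0
  c_3 = 8 = 8·11^0
  c_4 = 0
  c_5 = 3 = 3·11^0
  c_6 = 1 = 1·11^0
p-restricted factor λ_0 = (8, 7, 8, 0, 3, 1)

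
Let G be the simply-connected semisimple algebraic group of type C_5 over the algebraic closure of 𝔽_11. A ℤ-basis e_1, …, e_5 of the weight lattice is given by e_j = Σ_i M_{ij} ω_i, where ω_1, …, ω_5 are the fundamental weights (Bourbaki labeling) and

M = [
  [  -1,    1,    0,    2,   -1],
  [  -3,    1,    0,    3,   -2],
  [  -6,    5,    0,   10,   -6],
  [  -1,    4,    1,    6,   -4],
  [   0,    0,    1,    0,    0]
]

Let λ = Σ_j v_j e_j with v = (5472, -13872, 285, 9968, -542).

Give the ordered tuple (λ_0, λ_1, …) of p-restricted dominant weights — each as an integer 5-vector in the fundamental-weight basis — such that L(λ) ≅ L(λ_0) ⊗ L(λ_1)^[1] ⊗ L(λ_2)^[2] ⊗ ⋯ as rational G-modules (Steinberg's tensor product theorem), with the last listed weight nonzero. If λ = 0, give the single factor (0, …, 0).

((1, 7, 3, 3, 10), (4, 8, 1, 8, 3), (9, 5, 6, 10, 2))

Converting to the ω-basis (c_i = row i of M dotted with v = (5472, -13872, 285, 9968, -542)):
  c_1 = (-1)·(5472) + (1)·(-13872) + (0)·(285) + (2)·(9968) + (-1)·(-542) = 1134
  c_2 = (-3)·(5472) + (1)·(-13872) + (0)·(285) + (3)·(9968) + (-2)·(-542) = 700
  c_3 = (-6)·(5472) + (5)·(-13872) + (0)·(285) + (10)·(9968) + (-6)·(-542) = 740
  c_4 = (-1)·(5472) + (4)·(-13872) + (1)·(285) + (6)·(9968) + (-4)·(-542) = 1301
  c_5 = (0)·(5472) + (0)·(-13872) + (1)·(285) + (0)·(9968) + (0)·(-542) = 285
p = 11; digits c_i = Σ_j d_{ij}·11^j, 0 ≤ d_{ij} < 11:
  c_1 = 1134 = 1·11^0 + 4·11^1 + 9·11^2
  c_2 = 700 = 7·11^0 + 8·11^1 + 5·11^2
  c_3 = 740 = 3·11^0 + 1·11^1 + 6·11^2
  c_4 = 1301 = 3·11^0 + 8·11^1 + 10·11^2
  c_5 = 285 = 10·11^0 + 3·11^1 + 2·11^2
Factor λ_0 = (1, 7, 3, 3, 10)
Factor λ_1 = (4, 8, 1, 8, 3)
Factor λ_2 = (9, 5, 6, 10, 2)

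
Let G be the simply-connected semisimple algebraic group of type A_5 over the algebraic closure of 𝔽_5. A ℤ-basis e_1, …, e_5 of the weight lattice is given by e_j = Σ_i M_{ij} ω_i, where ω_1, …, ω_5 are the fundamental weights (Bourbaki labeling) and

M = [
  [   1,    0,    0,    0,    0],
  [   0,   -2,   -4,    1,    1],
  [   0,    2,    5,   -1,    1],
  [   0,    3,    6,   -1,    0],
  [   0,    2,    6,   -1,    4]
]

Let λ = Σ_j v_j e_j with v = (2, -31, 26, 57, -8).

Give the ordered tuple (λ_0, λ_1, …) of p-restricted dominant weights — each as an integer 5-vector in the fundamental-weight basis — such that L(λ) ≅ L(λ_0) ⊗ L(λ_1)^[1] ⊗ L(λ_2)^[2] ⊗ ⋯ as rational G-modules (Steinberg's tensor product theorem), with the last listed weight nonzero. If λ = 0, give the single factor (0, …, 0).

ω-coordinates c = M·v, v = (2, -31, 26, 57, -8):
  c_1 = 1*2 + 0*-31 + 0*26 + 0*57 + 0*-8 = 2
  c_2 = 0*2 + -2*-31 + -4*26 + 1*57 + 1*-8 = 7
  c_3 = 0*2 + 2*-31 + 5*26 + -1*57 + 1*-8 = 3
  c_4 = 0*2 + 3*-31 + 6*26 + -1*57 + 0*-8 = 6
  c_5 = 0*2 + 2*-31 + 6*26 + -1*57 + 4*-8 = 5
Expand coordinatewise in base 5:
  c_1 = 2 = 2·5^0
  c_2 = 7 = 2·5^0 + 1·5^1
  c_3 = 3 = 3·5^0
  c_4 = 6 = 1·5^0 + 1·5^1
  c_5 = 5 = 0·5^0 + 1·5^1
λ_0 = (2, 2, 3, 1, 0)
λ_1 = (0, 1, 0, 1, 1)

((2, 2, 3, 1, 0), (0, 1, 0, 1, 1))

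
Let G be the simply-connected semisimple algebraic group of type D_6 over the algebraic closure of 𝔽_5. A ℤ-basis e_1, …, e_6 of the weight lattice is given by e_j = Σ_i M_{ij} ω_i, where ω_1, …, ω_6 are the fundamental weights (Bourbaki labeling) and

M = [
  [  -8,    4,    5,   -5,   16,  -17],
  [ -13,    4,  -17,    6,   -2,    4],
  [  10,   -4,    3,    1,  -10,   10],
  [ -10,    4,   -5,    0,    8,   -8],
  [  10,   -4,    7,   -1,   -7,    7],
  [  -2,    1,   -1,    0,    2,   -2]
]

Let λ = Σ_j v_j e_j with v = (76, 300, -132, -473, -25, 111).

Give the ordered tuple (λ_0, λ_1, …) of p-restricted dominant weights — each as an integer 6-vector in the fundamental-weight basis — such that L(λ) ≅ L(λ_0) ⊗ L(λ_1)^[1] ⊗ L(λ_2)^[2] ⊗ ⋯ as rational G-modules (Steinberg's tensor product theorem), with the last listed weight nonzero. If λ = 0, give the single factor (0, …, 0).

((0, 2, 1, 2, 1, 3), (2, 2, 0, 2, 2, 1), (0, 4, 2, 0, 2, 0))

Compute c_i = Σ_j M_{ij} v_j with v = (76, 300, -132, -473, -25, 111):
  c_1 = -8*76 + 4*300 + 5*-132 + -5*-473 + 16*-25 + -17*111 = 10
  c_2 = -13*76 + 4*300 + -17*-132 + 6*-473 + -2*-25 + 4*111 = 112
  c_3 = 10*76 + -4*300 + 3*-132 + 1*-473 + -10*-25 + 10*111 = 51
  c_4 = -10*76 + 4*300 + -5*-132 + 0*-473 + 8*-25 + -8*111 = 12
  c_5 = 10*76 + -4*300 + 7*-132 + -1*-473 + -7*-25 + 7*111 = 61
  c_6 = -2*76 + 1*300 + -1*-132 + 0*-473 + 2*-25 + -2*111 = 8
Expand coordinatewise in base 5:
  c_1 = 10 = 0·5^0 + 2·5^1
  c_2 = 112 = 2·5^0 + 2·5^1 + 4·5^2
  c_3 = 51 = 1·5^0 + 0·5^1 + 2·5^2
  c_4 = 12 = 2·5^0 + 2·5^1
  c_5 = 61 = 1·5^0 + 2·5^1 + 2·5^2
  c_6 = 8 = 3·5^0 + 1·5^1
Factor λ_0 = (0, 2, 1, 2, 1, 3)
Factor λ_1 = (2, 2, 0, 2, 2, 1)
Factor λ_2 = (0, 4, 2, 0, 2, 0)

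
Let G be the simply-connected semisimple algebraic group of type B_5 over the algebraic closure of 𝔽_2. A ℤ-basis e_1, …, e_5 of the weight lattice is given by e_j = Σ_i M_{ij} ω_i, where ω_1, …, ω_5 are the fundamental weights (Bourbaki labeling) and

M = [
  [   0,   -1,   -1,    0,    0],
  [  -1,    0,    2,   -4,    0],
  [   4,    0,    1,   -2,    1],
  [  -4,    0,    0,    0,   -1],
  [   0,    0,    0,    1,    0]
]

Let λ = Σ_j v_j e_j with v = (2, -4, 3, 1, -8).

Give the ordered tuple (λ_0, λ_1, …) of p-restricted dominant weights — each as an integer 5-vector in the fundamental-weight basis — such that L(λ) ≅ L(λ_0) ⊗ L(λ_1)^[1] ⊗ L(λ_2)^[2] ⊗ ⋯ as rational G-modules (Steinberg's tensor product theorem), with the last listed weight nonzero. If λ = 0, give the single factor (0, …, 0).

Compute c_i = Σ_j M_{ij} v_j with v = (2, -4, 3, 1, -8):
  c_1 = 0·2 + (-1)·(-4) + (-1)·(3) + 0·1 + (0)·(-8) = 1
  c_2 = (-1)·(2) + (0)·(-4) + 2·3 + (-4)·(1) + (0)·(-8) = 0
  c_3 = 4·2 + (0)·(-4) + 1·3 + (-2)·(1) + (1)·(-8) = 1
  c_4 = (-4)·(2) + (0)·(-4) + 0·3 + 0·1 + (-1)·(-8) = 0
  c_5 = 0·2 + (0)·(-4) + 0·3 + 1·1 + (0)·(-8) = 1
Writing each c_i in base p = 2:
  c_1 = 1 = 1·2^0
  c_2 = 0
  c_3 = 1 = 1·2^0
  c_4 = 0
  c_5 = 1 = 1·2^0
λ_0 = (1, 0, 1, 0, 1)

((1, 0, 1, 0, 1),)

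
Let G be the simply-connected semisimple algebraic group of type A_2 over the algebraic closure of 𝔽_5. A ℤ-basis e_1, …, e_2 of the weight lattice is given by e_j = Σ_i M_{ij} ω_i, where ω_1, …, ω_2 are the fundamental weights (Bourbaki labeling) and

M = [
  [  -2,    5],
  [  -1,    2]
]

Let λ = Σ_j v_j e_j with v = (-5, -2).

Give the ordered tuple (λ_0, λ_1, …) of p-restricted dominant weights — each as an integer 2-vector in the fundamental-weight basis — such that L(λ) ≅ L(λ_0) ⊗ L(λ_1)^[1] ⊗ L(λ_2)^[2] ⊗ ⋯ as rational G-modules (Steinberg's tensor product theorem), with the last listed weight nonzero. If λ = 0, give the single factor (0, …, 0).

((0, 1),)

Compute c_i = Σ_j M_{ij} v_j with v = (-5, -2):
  c_1 = -2*-5 + 5*-2 = 0
  c_2 = -1*-5 + 2*-2 = 1
Expand coordinatewise in base 5:
  c_1 = 0
  c_2 = 1 = 1·5^0
Factor λ_0 = (0, 1)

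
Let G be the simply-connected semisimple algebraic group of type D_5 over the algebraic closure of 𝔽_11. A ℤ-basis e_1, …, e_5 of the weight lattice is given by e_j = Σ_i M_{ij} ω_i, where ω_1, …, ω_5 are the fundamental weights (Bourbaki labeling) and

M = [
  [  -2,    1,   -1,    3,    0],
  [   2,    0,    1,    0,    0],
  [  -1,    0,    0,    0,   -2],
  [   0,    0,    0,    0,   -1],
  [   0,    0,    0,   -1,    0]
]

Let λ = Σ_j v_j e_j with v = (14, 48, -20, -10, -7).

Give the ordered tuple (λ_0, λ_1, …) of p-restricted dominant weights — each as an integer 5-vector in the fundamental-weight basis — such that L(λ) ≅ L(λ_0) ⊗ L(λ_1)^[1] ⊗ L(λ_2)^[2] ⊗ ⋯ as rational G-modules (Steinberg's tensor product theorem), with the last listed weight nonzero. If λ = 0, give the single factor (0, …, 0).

Converting to the ω-basis (c_i = row i of M dotted with v = (14, 48, -20, -10, -7)):
  c_1 = -2*14 + 1*48 + -1*-20 + 3*-10 + 0*-7 = 10
  c_2 = 2*14 + 0*48 + 1*-20 + 0*-10 + 0*-7 = 8
  c_3 = -1*14 + 0*48 + 0*-20 + 0*-10 + -2*-7 = 0
  c_4 = 0*14 + 0*48 + 0*-20 + 0*-10 + -1*-7 = 7
  c_5 = 0*14 + 0*48 + 0*-20 + -1*-10 + 0*-7 = 10
p = 11; digits c_i = Σ_j d_{ij}·11^j, 0 ≤ d_{ij} < 11:
  c_1 = 10 = 10·11^0
  c_2 = 8 = 8·11^0
  c_3 = 0
  c_4 = 7 = 7·11^0
  c_5 = 10 = 10·11^0
p-restricted factor λ_0 = (10, 8, 0, 7, 10)

((10, 8, 0, 7, 10),)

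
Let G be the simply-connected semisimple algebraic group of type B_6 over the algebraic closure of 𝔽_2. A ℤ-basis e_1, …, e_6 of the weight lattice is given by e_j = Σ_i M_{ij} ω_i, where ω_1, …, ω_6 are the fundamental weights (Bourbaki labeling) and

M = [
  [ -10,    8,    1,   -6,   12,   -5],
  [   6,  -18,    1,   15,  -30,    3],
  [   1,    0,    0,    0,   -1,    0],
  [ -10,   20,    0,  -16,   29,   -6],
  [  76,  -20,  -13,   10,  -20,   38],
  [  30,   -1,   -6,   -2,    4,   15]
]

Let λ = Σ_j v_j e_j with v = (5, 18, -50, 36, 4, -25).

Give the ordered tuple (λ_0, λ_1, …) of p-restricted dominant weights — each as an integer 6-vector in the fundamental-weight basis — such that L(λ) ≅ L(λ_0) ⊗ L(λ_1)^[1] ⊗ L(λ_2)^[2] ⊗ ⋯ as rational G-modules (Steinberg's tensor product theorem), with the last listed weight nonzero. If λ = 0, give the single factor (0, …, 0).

((1, 1, 1, 0, 0, 1),)

In the fundamental-weight basis, λ has coordinates c = M·v (v = (5, 18, -50, 36, 4, -25)):
  c_1 = -10*5 + 8*18 + 1*-50 + -6*36 + 12*4 + -5*-25 = 1
  c_2 = 6*5 + -18*18 + 1*-50 + 15*36 + -30*4 + 3*-25 = 1
  c_3 = 1*5 + 0*18 + 0*-50 + 0*36 + -1*4 + 0*-25 = 1
  c_4 = -10*5 + 20*18 + 0*-50 + -16*36 + 29*4 + -6*-25 = 0
  c_5 = 76*5 + -20*18 + -13*-50 + 10*36 + -20*4 + 38*-25 = 0
  c_6 = 30*5 + -1*18 + -6*-50 + -2*36 + 4*4 + 15*-25 = 1
Base-2 expansion of each c_i:
  c_1 = 1 = 1·2^0
  c_2 = 1 = 1·2^0
  c_3 = 1 = 1·2^0
  c_4 = 0
  c_5 = 0
  c_6 = 1 = 1·2^0
λ_0 = (1, 1, 1, 0, 0, 1)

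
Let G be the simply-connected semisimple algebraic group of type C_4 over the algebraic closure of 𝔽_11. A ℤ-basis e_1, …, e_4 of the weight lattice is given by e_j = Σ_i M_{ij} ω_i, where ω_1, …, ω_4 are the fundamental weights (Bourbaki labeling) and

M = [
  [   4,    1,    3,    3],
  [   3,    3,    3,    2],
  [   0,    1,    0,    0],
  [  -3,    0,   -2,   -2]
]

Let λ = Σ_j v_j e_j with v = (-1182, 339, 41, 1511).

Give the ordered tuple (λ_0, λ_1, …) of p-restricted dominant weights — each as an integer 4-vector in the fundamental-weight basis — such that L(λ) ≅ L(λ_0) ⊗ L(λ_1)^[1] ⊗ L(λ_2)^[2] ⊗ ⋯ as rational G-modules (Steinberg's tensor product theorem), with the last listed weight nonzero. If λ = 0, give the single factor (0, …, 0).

((3, 0, 9, 2), (2, 1, 8, 7), (2, 5, 2, 3))

Change of basis e → ω: c = M·v where v = (-1182, 339, 41, 1511):
  c_1 = (4)·(-1182) + (1)·(339) + (3)·(41) + (3)·(1511) = 267
  c_2 = (3)·(-1182) + (3)·(339) + (3)·(41) + (2)·(1511) = 616
  c_3 = (0)·(-1182) + (1)·(339) + (0)·(41) + (0)·(1511) = 339
  c_4 = (-3)·(-1182) + (0)·(339) + (-2)·(41) + (-2)·(1511) = 442
Writing each c_i in base p = 11:
  c_1 = 267 = 3·11^0 + 2·11^1 + 2·11^2
  c_2 = 616 = 0·11^0 + 1·11^1 + 5·11^2
  c_3 = 339 = 9·11^0 + 8·11^1 + 2·11^2
  c_4 = 442 = 2·11^0 + 7·11^1 + 3·11^2
p-restricted factor λ_0 = (3, 0, 9, 2)
p-restricted factor λ_1 = (2, 1, 8, 7)
p-restricted factor λ_2 = (2, 5, 2, 3)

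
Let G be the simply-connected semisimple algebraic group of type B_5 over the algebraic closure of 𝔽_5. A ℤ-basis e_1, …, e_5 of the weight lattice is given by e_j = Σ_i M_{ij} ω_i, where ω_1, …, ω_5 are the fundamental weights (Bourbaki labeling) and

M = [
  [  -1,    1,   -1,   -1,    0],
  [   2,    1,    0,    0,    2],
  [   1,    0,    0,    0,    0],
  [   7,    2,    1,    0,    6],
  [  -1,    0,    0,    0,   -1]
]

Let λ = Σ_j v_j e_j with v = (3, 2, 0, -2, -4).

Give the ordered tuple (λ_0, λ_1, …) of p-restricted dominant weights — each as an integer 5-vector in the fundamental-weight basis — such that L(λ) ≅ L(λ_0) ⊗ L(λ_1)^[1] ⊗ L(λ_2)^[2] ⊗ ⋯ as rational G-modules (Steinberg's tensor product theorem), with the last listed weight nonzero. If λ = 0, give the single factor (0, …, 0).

((1, 0, 3, 1, 1),)

Compute c_i = Σ_j M_{ij} v_j with v = (3, 2, 0, -2, -4):
  c_1 = -1*3 + 1*2 + -1*0 + -1*-2 + 0*-4 = 1
  c_2 = 2*3 + 1*2 + 0*0 + 0*-2 + 2*-4 = 0
  c_3 = 1*3 + 0*2 + 0*0 + 0*-2 + 0*-4 = 3
  c_4 = 7*3 + 2*2 + 1*0 + 0*-2 + 6*-4 = 1
  c_5 = -1*3 + 0*2 + 0*0 + 0*-2 + -1*-4 = 1
p = 5; digits c_i = Σ_j d_{ij}·5^j, 0 ≤ d_{ij} < 5:
  c_1 = 1 = 1·5^0
  c_2 = 0
  c_3 = 3 = 3·5^0
  c_4 = 1 = 1·5^0
  c_5 = 1 = 1·5^0
Factor λ_0 = (1, 0, 3, 1, 1)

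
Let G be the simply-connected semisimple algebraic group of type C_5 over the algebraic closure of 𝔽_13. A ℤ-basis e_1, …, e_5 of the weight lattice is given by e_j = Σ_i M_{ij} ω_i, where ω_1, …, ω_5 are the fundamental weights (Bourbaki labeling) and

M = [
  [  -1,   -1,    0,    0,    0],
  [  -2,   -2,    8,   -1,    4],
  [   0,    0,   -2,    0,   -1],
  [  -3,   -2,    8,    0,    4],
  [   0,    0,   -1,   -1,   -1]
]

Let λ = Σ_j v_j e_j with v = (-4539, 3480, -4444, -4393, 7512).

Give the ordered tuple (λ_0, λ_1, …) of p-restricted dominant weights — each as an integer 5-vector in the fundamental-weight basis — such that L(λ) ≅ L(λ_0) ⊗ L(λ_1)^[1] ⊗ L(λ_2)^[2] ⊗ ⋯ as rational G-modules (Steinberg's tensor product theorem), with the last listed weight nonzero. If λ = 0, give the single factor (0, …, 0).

In the fundamental-weight basis, λ has coordinates c = M·v (v = (-4539, 3480, -4444, -4393, 7512)):
  c_1 = -1*-4539 + -1*3480 + 0*-4444 + 0*-4393 + 0*7512 = 1059
  c_2 = -2*-4539 + -2*3480 + 8*-4444 + -1*-4393 + 4*7512 = 1007
  c_3 = 0*-4539 + 0*3480 + -2*-4444 + 0*-4393 + -1*7512 = 1376
  c_4 = -3*-4539 + -2*3480 + 8*-4444 + 0*-4393 + 4*7512 = 1153
  c_5 = 0*-4539 + 0*3480 + -1*-4444 + -1*-4393 + -1*7512 = 1325
Writing each c_i in base p = 13:
  c_1 = 1059 = 6·13^0 + 3·13^1 + 6·13^2
  c_2 = 1007 = 6·13^0 + 12·13^1 + 5·13^2
  c_3 = 1376 = 11·13^0 + 1·13^1 + 8·13^2
  c_4 = 1153 = 9·13^0 + 10·13^1 + 6·13^2
  c_5 = 1325 = 12·13^0 + 10·13^1 + 7·13^2
λ_0 = (6, 6, 11, 9, 12)
λ_1 = (3, 12, 1, 10, 10)
λ_2 = (6, 5, 8, 6, 7)

((6, 6, 11, 9, 12), (3, 12, 1, 10, 10), (6, 5, 8, 6, 7))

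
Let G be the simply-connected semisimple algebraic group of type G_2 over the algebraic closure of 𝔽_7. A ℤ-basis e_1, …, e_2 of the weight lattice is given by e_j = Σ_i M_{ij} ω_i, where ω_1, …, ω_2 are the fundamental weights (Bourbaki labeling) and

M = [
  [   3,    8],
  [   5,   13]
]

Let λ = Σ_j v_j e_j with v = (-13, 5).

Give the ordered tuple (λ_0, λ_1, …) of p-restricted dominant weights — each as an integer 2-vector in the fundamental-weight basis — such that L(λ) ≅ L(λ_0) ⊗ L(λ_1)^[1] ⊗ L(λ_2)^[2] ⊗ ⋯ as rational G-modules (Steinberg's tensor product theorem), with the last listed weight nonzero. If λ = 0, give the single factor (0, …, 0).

((1, 0),)

Converting to the ω-basis (c_i = row i of M dotted with v = (-13, 5)):
  c_1 = (3)·(-13) + 8·5 = 1
  c_2 = (5)·(-13) + 13·5 = 0
Base-7 expansion of each c_i:
  c_1 = 1 = 1·7^0
  c_2 = 0
p-restricted factor λ_0 = (1, 0)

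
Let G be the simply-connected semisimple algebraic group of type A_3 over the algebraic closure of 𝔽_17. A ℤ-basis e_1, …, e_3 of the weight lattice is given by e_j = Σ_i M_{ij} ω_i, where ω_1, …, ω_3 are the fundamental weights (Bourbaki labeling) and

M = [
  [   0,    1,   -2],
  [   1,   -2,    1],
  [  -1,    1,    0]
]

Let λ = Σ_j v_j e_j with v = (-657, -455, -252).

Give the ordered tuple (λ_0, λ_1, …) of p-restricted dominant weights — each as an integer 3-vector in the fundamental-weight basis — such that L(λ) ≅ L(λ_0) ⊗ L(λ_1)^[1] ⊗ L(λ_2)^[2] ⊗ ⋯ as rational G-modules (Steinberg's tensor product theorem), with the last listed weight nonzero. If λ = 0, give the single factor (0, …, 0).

((15, 1, 15), (2, 0, 11))

ω-coordinates c = M·v, v = (-657, -455, -252):
  c_1 = (0)·(-657) + (1)·(-455) + (-2)·(-252) = 49
  c_2 = (1)·(-657) + (-2)·(-455) + (1)·(-252) = 1
  c_3 = (-1)·(-657) + (1)·(-455) + (0)·(-252) = 202
Base-17 expansion of each c_i:
  c_1 = 49 = 15·17^0 + 2·17^1
  c_2 = 1 = 1·17^0
  c_3 = 202 = 15·17^0 + 11·17^1
λ_0 = (15, 1, 15)
λ_1 = (2, 0, 11)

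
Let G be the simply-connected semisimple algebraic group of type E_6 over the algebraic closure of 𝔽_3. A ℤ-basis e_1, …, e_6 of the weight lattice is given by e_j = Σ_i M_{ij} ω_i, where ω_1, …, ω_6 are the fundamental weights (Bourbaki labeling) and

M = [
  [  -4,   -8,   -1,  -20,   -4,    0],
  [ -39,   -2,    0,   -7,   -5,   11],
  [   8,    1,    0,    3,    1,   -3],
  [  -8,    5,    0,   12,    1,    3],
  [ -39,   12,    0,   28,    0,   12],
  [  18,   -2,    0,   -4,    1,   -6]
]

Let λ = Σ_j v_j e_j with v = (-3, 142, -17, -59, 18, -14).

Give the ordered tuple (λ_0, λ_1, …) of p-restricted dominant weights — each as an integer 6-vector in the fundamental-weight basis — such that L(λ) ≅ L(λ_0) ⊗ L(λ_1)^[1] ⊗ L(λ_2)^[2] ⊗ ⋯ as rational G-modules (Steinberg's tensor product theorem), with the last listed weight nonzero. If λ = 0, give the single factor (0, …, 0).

((1, 2, 1, 2, 1, 0),)

Compute c_i = Σ_j M_{ij} v_j with v = (-3, 142, -17, -59, 18, -14):
  c_1 = (-4)·(-3) + (-8)·(142) + (-1)·(-17) + (-20)·(-59) + (-4)·(18) + (0)·(-14) = 1
  c_2 = (-39)·(-3) + (-2)·(142) + (0)·(-17) + (-7)·(-59) + (-5)·(18) + (11)·(-14) = 2
  c_3 = (8)·(-3) + (1)·(142) + (0)·(-17) + (3)·(-59) + (1)·(18) + (-3)·(-14) = 1
  c_4 = (-8)·(-3) + (5)·(142) + (0)·(-17) + (12)·(-59) + (1)·(18) + (3)·(-14) = 2
  c_5 = (-39)·(-3) + (12)·(142) + (0)·(-17) + (28)·(-59) + (0)·(18) + (12)·(-14) = 1
  c_6 = (18)·(-3) + (-2)·(142) + (0)·(-17) + (-4)·(-59) + (1)·(18) + (-6)·(-14) = 0
p = 3; digits c_i = Σ_j d_{ij}·3^j, 0 ≤ d_{ij} < 3:
  c_1 = 1 = 1·3^0
  c_2 = 2 = 2·3^0
  c_3 = 1 = 1·3^0
  c_4 = 2 = 2·3^0
  c_5 = 1 = 1·3^0
  c_6 = 0
λ_0 = (1, 2, 1, 2, 1, 0)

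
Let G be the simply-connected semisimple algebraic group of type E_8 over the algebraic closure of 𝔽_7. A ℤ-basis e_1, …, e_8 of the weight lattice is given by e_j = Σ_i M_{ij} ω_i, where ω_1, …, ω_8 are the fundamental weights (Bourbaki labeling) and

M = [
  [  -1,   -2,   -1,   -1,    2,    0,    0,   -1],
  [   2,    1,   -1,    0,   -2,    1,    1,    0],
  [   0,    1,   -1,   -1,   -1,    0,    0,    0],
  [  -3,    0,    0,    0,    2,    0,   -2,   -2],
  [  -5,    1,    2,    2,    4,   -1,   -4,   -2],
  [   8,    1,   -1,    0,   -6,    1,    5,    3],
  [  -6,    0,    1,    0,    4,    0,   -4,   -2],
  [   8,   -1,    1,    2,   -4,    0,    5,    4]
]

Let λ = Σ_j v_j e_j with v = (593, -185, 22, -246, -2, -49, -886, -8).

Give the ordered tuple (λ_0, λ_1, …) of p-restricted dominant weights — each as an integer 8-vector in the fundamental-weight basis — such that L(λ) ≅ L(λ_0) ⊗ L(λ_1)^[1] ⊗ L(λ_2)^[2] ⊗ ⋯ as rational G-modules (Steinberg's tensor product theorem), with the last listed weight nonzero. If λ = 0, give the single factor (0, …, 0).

Compute c_i = Σ_j M_{ij} v_j with v = (593, -185, 22, -246, -2, -49, -886, -8):
  c_1 = -1*593 + -2*-185 + -1*22 + -1*-246 + 2*-2 + 0*-49 + 0*-886 + -1*-8 = 5
  c_2 = 2*593 + 1*-185 + -1*22 + 0*-246 + -2*-2 + 1*-49 + 1*-886 + 0*-8 = 48
  c_3 = 0*593 + 1*-185 + -1*22 + -1*-246 + -1*-2 + 0*-49 + 0*-886 + 0*-8 = 41
  c_4 = -3*593 + 0*-185 + 0*22 + 0*-246 + 2*-2 + 0*-49 + -2*-886 + -2*-8 = 5
  c_5 = -5*593 + 1*-185 + 2*22 + 2*-246 + 4*-2 + -1*-49 + -4*-886 + -2*-8 = 3
  c_6 = 8*593 + 1*-185 + -1*22 + 0*-246 + -6*-2 + 1*-49 + 5*-886 + 3*-8 = 46
  c_7 = -6*593 + 0*-185 + 1*22 + 0*-246 + 4*-2 + 0*-49 + -4*-886 + -2*-8 = 16
  c_8 = 8*593 + -1*-185 + 1*22 + 2*-246 + -4*-2 + 0*-49 + 5*-886 + 4*-8 = 5
Writing each c_i in base p = 7:
  c_1 = 5 = 5·7^0
  c_2 = 48 = 6·7^0 + 6·7^1
  c_3 = 41 = 6·7^0 + 5·7^1
  c_4 = 5 = 5·7^0
  c_5 = 3 = 3·7^0
  c_6 = 46 = 4·7^0 + 6·7^1
  c_7 = 16 = 2·7^0 + 2·7^1
  c_8 = 5 = 5·7^0
Factor λ_0 = (5, 6, 6, 5, 3, 4, 2, 5)
Factor λ_1 = (0, 6, 5, 0, 0, 6, 2, 0)

((5, 6, 6, 5, 3, 4, 2, 5), (0, 6, 5, 0, 0, 6, 2, 0))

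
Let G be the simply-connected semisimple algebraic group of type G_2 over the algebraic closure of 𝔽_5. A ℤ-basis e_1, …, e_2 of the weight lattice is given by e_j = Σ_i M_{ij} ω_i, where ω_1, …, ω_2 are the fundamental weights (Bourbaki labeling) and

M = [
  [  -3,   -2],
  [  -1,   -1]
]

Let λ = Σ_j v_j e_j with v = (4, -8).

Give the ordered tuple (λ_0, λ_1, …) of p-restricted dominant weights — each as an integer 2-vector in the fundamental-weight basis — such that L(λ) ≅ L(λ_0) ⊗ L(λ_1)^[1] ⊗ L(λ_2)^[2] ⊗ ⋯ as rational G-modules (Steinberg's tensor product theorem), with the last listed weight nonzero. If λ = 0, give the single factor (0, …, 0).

Change of basis e → ω: c = M·v where v = (4, -8):
  c_1 = -3*4 + -2*-8 = 4
  c_2 = -1*4 + -1*-8 = 4
Base-5 expansion of each c_i:
  c_1 = 4 = 4·5^0
  c_2 = 4 = 4·5^0
p-restricted factor λ_0 = (4, 4)

((4, 4),)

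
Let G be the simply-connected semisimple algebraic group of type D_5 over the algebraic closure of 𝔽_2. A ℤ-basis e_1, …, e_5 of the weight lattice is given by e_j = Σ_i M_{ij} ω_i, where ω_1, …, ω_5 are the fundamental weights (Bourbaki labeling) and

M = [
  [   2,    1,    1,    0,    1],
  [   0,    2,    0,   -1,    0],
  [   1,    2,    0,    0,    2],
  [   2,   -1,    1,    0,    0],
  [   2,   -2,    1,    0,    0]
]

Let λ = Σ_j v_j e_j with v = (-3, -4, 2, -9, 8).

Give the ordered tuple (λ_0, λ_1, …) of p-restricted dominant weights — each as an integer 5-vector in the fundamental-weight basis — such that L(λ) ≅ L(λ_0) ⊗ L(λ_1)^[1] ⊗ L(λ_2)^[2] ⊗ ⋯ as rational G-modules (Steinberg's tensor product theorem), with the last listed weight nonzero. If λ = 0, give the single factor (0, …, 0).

((0, 1, 1, 0, 0), (0, 0, 0, 0, 0), (0, 0, 1, 0, 1))

Compute c_i = Σ_j M_{ij} v_j with v = (-3, -4, 2, -9, 8):
  c_1 = (2)·(-3) + (1)·(-4) + (1)·(2) + (0)·(-9) + (1)·(8) = 0
  c_2 = (0)·(-3) + (2)·(-4) + (0)·(2) + (-1)·(-9) + (0)·(8) = 1
  c_3 = (1)·(-3) + (2)·(-4) + (0)·(2) + (0)·(-9) + (2)·(8) = 5
  c_4 = (2)·(-3) + (-1)·(-4) + (1)·(2) + (0)·(-9) + (0)·(8) = 0
  c_5 = (2)·(-3) + (-2)·(-4) + (1)·(2) + (0)·(-9) + (0)·(8) = 4
Base-2 expansion of each c_i:
  c_1 = 0
  c_2 = 1 = 1·2^0
  c_3 = 5 = 1·2^0 + 0·2^1 + 1·2^2
  c_4 = 0
  c_5 = 4 = 0·2^0 + 0·2^1 + 1·2^2
λ_0 = (0, 1, 1, 0, 0)
λ_1 = (0, 0, 0, 0, 0)
λ_2 = (0, 0, 1, 0, 1)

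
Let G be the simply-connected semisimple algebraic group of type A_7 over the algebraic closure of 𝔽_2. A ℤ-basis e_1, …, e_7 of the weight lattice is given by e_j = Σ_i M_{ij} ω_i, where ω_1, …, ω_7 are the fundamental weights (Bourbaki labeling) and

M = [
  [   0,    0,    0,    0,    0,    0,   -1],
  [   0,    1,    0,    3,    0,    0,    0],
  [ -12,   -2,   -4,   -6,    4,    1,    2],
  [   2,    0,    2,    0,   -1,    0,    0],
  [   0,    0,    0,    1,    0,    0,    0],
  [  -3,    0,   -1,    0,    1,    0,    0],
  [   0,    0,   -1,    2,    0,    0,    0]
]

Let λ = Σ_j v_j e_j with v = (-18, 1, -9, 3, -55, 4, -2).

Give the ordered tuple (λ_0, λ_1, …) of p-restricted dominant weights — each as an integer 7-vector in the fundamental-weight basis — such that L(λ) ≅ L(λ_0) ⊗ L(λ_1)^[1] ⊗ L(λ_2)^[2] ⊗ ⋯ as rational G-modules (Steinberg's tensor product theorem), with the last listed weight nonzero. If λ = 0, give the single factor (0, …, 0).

((0, 0, 0, 1, 1, 0, 1), (1, 1, 0, 0, 1, 0, 1), (0, 0, 1, 0, 0, 0, 1), (0, 1, 1, 0, 0, 1, 1))

ω-coordinates c = M·v, v = (-18, 1, -9, 3, -55, 4, -2):
  c_1 = (0)·(-18) + 0·1 + (0)·(-9) + 0·3 + (0)·(-55) + 0·4 + (-1)·(-2) = 2
  c_2 = (0)·(-18) + 1·1 + (0)·(-9) + 3·3 + (0)·(-55) + 0·4 + (0)·(-2) = 10
  c_3 = (-12)·(-18) + (-2)·(1) + (-4)·(-9) + (-6)·(3) + (4)·(-55) + 1·4 + (2)·(-2) = 12
  c_4 = (2)·(-18) + 0·1 + (2)·(-9) + 0·3 + (-1)·(-55) + 0·4 + (0)·(-2) = 1
  c_5 = (0)·(-18) + 0·1 + (0)·(-9) + 1·3 + (0)·(-55) + 0·4 + (0)·(-2) = 3
  c_6 = (-3)·(-18) + 0·1 + (-1)·(-9) + 0·3 + (1)·(-55) + 0·4 + (0)·(-2) = 8
  c_7 = (0)·(-18) + 0·1 + (-1)·(-9) + 2·3 + (0)·(-55) + 0·4 + (0)·(-2) = 15
Writing each c_i in base p = 2:
  c_1 = 2 = 0·2^0 + 1·2^1
  c_2 = 10 = 0·2^0 + 1·2^1 + 0·2^2 + 1·2^3
  c_3 = 12 = 0·2^0 + 0·2^1 + 1·2^2 + 1·2^3
  c_4 = 1 = 1·2^0
  c_5 = 3 = 1·2^0 + 1·2^1
  c_6 = 8 = 0·2^0 + 0·2^1 + 0·2^2 + 1·2^3
  c_7 = 15 = 1·2^0 + 1·2^1 + 1·2^2 + 1·2^3
Factor λ_0 = (0, 0, 0, 1, 1, 0, 1)
Factor λ_1 = (1, 1, 0, 0, 1, 0, 1)
Factor λ_2 = (0, 0, 1, 0, 0, 0, 1)
Factor λ_3 = (0, 1, 1, 0, 0, 1, 1)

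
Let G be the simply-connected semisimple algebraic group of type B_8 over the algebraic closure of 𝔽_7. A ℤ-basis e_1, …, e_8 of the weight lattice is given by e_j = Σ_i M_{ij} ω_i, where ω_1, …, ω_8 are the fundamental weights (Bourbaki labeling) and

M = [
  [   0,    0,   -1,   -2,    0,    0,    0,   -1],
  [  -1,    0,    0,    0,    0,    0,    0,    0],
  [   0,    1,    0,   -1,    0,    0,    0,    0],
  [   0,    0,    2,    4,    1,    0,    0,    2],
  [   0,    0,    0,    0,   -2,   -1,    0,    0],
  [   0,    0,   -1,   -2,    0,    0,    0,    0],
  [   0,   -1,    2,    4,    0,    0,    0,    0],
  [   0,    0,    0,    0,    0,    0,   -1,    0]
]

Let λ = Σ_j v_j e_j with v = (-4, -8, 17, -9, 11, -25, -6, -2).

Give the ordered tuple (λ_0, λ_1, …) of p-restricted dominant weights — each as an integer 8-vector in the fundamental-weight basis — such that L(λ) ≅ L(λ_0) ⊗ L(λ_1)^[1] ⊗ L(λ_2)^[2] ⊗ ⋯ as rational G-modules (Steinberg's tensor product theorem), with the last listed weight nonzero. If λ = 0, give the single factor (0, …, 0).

Converting to the ω-basis (c_i = row i of M dotted with v = (-4, -8, 17, -9, 11, -25, -6, -2)):
  c_1 = (0)·(-4) + (0)·(-8) + (-1)·(17) + (-2)·(-9) + 0·11 + (0)·(-25) + (0)·(-6) + (-1)·(-2) = 3
  c_2 = (-1)·(-4) + (0)·(-8) + 0·17 + (0)·(-9) + 0·11 + (0)·(-25) + (0)·(-6) + (0)·(-2) = 4
  c_3 = (0)·(-4) + (1)·(-8) + 0·17 + (-1)·(-9) + 0·11 + (0)·(-25) + (0)·(-6) + (0)·(-2) = 1
  c_4 = (0)·(-4) + (0)·(-8) + 2·17 + (4)·(-9) + 1·11 + (0)·(-25) + (0)·(-6) + (2)·(-2) = 5
  c_5 = (0)·(-4) + (0)·(-8) + 0·17 + (0)·(-9) + (-2)·(11) + (-1)·(-25) + (0)·(-6) + (0)·(-2) = 3
  c_6 = (0)·(-4) + (0)·(-8) + (-1)·(17) + (-2)·(-9) + 0·11 + (0)·(-25) + (0)·(-6) + (0)·(-2) = 1
  c_7 = (0)·(-4) + (-1)·(-8) + 2·17 + (4)·(-9) + 0·11 + (0)·(-25) + (0)·(-6) + (0)·(-2) = 6
  c_8 = (0)·(-4) + (0)·(-8) + 0·17 + (0)·(-9) + 0·11 + (0)·(-25) + (-1)·(-6) + (0)·(-2) = 6
Expand coordinatewise in base 7:
  c_1 = 3 = 3·7^0
  c_2 = 4 = 4·7^0
  c_3 = 1 = 1·7^0
  c_4 = 5 = 5·7^0
  c_5 = 3 = 3·7^0
  c_6 = 1 = 1·7^0
  c_7 = 6 = 6·7^0
  c_8 = 6 = 6·7^0
Factor λ_0 = (3, 4, 1, 5, 3, 1, 6, 6)

((3, 4, 1, 5, 3, 1, 6, 6),)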